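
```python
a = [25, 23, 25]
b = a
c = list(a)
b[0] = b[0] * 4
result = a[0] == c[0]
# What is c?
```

After line 1: a = [25, 23, 25]
After line 2 (b = a, alias): a = [25, 23, 25], b = [25, 23, 25]
After line 3 (c = list(a) is a copy, new object): c = [25, 23, 25]
After line 4 (b[0] = 25 * 4 = 100; mutates shared a/b): a = b = [100, 23, 25], c = [25, 23, 25]
After line 5 (a[0] = 100, c[0] = 25; result = False)

[25, 23, 25]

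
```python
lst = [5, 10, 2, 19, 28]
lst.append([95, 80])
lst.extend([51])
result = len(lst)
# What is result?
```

After line 1: lst = [5, 10, 2, 19, 28]
After line 2 (append adds [95, 80] as single element): lst = [5, 10, 2, 19, 28, [95, 80]]
After line 3 (extend unpacks [51], adds 51): lst = [5, 10, 2, 19, 28, [95, 80], 51]
After line 4: result = len(lst) = 7

7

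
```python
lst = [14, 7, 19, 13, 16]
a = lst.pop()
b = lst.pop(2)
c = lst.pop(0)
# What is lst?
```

After line 1: lst = [14, 7, 19, 13, 16]
After line 2 (pop() -> a = 16): lst = [14, 7, 19, 13]
After line 3 (pop(2) -> b = 19): lst = [14, 7, 13]
After line 4 (pop(0) -> c = 14): lst = [7, 13]

[7, 13]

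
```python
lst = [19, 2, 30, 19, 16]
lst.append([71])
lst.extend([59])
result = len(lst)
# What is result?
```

After line 1: lst = [19, 2, 30, 19, 16]
After line 2 (append adds [71] as single element): lst = [19, 2, 30, 19, 16, [71]]
After line 3 (extend unpacks [59], adds 59): lst = [19, 2, 30, 19, 16, [71], 59]
After line 4: result = len(lst) = 7

7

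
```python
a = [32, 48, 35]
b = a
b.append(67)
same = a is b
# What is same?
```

After line 1: a = [32, 48, 35]
After line 2 (b = a is an alias, same object): a = [32, 48, 35], b = [32, 48, 35]
After line 3 (b.append mutates the shared list): a = [32, 48, 35, 67], b = [32, 48, 35, 67]
After line 4 (same = a is b; same object -> True): same = True

True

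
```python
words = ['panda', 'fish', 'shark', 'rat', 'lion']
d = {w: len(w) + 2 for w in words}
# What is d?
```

{'panda': 7, 'fish': 6, 'shark': 7, 'rat': 5, 'lion': 6}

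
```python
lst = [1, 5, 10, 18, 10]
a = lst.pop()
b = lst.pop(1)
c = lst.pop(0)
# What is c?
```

After line 1: lst = [1, 5, 10, 18, 10]
After line 2 (pop() -> a = 10): lst = [1, 5, 10, 18]
After line 3 (pop(1) -> b = 5): lst = [1, 10, 18]
After line 4 (pop(0) -> c = 1): lst = [10, 18]

1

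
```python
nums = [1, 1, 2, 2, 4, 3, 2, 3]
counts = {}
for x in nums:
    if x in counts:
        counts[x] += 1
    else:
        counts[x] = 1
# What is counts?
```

Initial: counts = {}, nums = [1, 1, 2, 2, 4, 3, 2, 3]
See 1: counts = {1: 1}
See 1: counts = {1: 2}
See 2: counts = {1: 2, 2: 1}
See 2: counts = {1: 2, 2: 2}
See 4: counts = {1: 2, 2: 2, 4: 1}
See 3: counts = {1: 2, 2: 2, 4: 1, 3: 1}
See 2: counts = {1: 2, 2: 3, 4: 1, 3: 1}
See 3: counts = {1: 2, 2: 3, 4: 1, 3: 2}

{1: 2, 2: 3, 4: 1, 3: 2}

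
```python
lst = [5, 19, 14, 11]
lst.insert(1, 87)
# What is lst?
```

[5, 87, 19, 14, 11]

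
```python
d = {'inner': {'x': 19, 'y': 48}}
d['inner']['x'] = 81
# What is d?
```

After line 1: d = {'inner': {'x': 19, 'y': 48}}
After line 2 (inner x overwritten): d = {'inner': {'x': 81, 'y': 48}}

{'inner': {'x': 81, 'y': 48}}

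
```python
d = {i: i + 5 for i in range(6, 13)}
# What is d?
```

{6: 11, 7: 12, 8: 13, 9: 14, 10: 15, 11: 16, 12: 17}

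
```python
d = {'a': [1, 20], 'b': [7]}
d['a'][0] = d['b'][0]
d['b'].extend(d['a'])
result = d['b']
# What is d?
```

After line 1: d = {'a': [1, 20], 'b': [7]}
After line 2 (a[0] = b[0] = 7): d = {'a': [7, 20], 'b': [7]}
After line 3 (b.extend(a) appends [7, 20]): d = {'a': [7, 20], 'b': [7, 7, 20]}
After line 4: result = d['b'] = [7, 7, 20]

{'a': [7, 20], 'b': [7, 7, 20]}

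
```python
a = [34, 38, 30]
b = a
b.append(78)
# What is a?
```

After line 1: a = [34, 38, 30]
After line 2 (b = a is an alias, same object): a = [34, 38, 30], b = [34, 38, 30]
After line 3 (b.append mutates the shared list): a = [34, 38, 30, 78], b = [34, 38, 30, 78]

[34, 38, 30, 78]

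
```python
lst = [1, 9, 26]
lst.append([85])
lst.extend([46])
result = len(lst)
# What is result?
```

After line 1: lst = [1, 9, 26]
After line 2 (append adds [85] as single element): lst = [1, 9, 26, [85]]
After line 3 (extend unpacks [46], adds 46): lst = [1, 9, 26, [85], 46]
After line 4: result = len(lst) = 5

5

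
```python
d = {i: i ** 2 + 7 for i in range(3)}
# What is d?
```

{0: 7, 1: 8, 2: 11}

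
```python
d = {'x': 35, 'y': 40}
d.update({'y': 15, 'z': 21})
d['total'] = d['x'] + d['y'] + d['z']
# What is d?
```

After line 1: d = {'x': 35, 'y': 40}
After line 2 (y overwritten, z added): d = {'x': 35, 'y': 15, 'z': 21}
After line 3 (total = 35 + 15 + 21 = 71): d = {'x': 35, 'y': 15, 'z': 21, 'total': 71}

{'x': 35, 'y': 15, 'z': 21, 'total': 71}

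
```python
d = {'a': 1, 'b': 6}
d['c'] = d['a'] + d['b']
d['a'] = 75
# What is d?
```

After line 1: d = {'a': 1, 'b': 6}
After line 2 (d['c'] = 1 + 6): d = {'a': 1, 'b': 6, 'c': 7}
After line 3: d = {'a': 75, 'b': 6, 'c': 7}

{'a': 75, 'b': 6, 'c': 7}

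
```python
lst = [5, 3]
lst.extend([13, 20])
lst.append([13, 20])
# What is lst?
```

After line 1: lst = [5, 3]
After line 2 (extend unpacks [13, 20]): lst = [5, 3, 13, 20]
After line 3 (append adds [13, 20] as single element): lst = [5, 3, 13, 20, [13, 20]]

[5, 3, 13, 20, [13, 20]]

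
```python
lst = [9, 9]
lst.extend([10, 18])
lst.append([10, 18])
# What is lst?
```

After line 1: lst = [9, 9]
After line 2 (extend unpacks [10, 18]): lst = [9, 9, 10, 18]
After line 3 (append adds [10, 18] as single element): lst = [9, 9, 10, 18, [10, 18]]

[9, 9, 10, 18, [10, 18]]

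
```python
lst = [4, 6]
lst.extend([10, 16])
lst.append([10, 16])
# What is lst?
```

After line 1: lst = [4, 6]
After line 2 (extend unpacks [10, 16]): lst = [4, 6, 10, 16]
After line 3 (append adds [10, 16] as single element): lst = [4, 6, 10, 16, [10, 16]]

[4, 6, 10, 16, [10, 16]]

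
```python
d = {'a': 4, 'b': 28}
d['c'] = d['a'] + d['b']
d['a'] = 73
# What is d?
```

After line 1: d = {'a': 4, 'b': 28}
After line 2 (d['c'] = 4 + 28): d = {'a': 4, 'b': 28, 'c': 32}
After line 3: d = {'a': 73, 'b': 28, 'c': 32}

{'a': 73, 'b': 28, 'c': 32}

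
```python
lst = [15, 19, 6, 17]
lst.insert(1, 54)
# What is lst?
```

[15, 54, 19, 6, 17]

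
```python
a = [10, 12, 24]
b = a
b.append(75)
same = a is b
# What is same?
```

After line 1: a = [10, 12, 24]
After line 2 (b = a is an alias, same object): a = [10, 12, 24], b = [10, 12, 24]
After line 3 (b.append mutates the shared list): a = [10, 12, 24, 75], b = [10, 12, 24, 75]
After line 4 (same = a is b; same object -> True): same = True

True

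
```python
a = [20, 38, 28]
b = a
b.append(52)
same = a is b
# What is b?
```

After line 1: a = [20, 38, 28]
After line 2 (b = a is an alias, same object): a = [20, 38, 28], b = [20, 38, 28]
After line 3 (b.append mutates the shared list): a = [20, 38, 28, 52], b = [20, 38, 28, 52]
After line 4 (same = a is b; same object -> True): same = True

[20, 38, 28, 52]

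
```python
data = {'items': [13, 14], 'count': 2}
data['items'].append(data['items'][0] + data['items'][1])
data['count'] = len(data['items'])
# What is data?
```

After line 1: data = {'items': [13, 14], 'count': 2}
After line 2 (append 13 + 14 = 27): data = {'items': [13, 14, 27], 'count': 2}
After line 3 (count = len(items) = 3): data = {'items': [13, 14, 27], 'count': 3}

{'items': [13, 14, 27], 'count': 3}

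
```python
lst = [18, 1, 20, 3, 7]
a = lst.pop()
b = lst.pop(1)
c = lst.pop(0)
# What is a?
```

After line 1: lst = [18, 1, 20, 3, 7]
After line 2 (pop() -> a = 7): lst = [18, 1, 20, 3]
After line 3 (pop(1) -> b = 1): lst = [18, 20, 3]
After line 4 (pop(0) -> c = 18): lst = [20, 3]

7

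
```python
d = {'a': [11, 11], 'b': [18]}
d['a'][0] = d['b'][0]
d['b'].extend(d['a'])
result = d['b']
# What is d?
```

After line 1: d = {'a': [11, 11], 'b': [18]}
After line 2 (a[0] = b[0] = 18): d = {'a': [18, 11], 'b': [18]}
After line 3 (b.extend(a) appends [18, 11]): d = {'a': [18, 11], 'b': [18, 18, 11]}
After line 4: result = d['b'] = [18, 18, 11]

{'a': [18, 11], 'b': [18, 18, 11]}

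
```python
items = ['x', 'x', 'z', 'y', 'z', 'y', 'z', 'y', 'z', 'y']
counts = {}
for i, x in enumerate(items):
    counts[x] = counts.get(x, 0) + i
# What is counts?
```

Initial: counts = {}, items = ['x', 'x', 'z', 'y', 'z', 'y', 'z', 'y', 'z', 'y']
i=0, x='x': counts = {'x': 0}
i=1, x='x': counts = {'x': 1}
i=2, x='z': counts = {'x': 1, 'z': 2}
i=3, x='y': counts = {'x': 1, 'z': 2, 'y': 3}
i=4, x='z': counts = {'x': 1, 'z': 6, 'y': 3}
i=5, x='y': counts = {'x': 1, 'z': 6, 'y': 8}
i=6, x='z': counts = {'x': 1, 'z': 12, 'y': 8}
i=7, x='y': counts = {'x': 1, 'z': 12, 'y': 15}
i=8, x='z': counts = {'x': 1, 'z': 20, 'y': 15}
i=9, x='y': counts = {'x': 1, 'z': 20, 'y': 24}

{'x': 1, 'z': 20, 'y': 24}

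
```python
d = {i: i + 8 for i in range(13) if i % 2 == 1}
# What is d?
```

{1: 9, 3: 11, 5: 13, 7: 15, 9: 17, 11: 19}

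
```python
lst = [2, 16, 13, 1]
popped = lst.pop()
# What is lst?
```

[2, 16, 13]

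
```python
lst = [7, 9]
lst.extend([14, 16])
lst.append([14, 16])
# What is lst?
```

After line 1: lst = [7, 9]
After line 2 (extend unpacks [14, 16]): lst = [7, 9, 14, 16]
After line 3 (append adds [14, 16] as single element): lst = [7, 9, 14, 16, [14, 16]]

[7, 9, 14, 16, [14, 16]]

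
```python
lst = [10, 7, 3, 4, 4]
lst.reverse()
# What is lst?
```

[4, 4, 3, 7, 10]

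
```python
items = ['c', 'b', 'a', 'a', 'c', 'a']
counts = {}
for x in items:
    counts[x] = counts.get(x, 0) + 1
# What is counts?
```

Initial: counts = {}, items = ['c', 'b', 'a', 'a', 'c', 'a']
See 'c': counts = {'c': 1}
See 'b': counts = {'c': 1, 'b': 1}
See 'a': counts = {'c': 1, 'b': 1, 'a': 1}
See 'a': counts = {'c': 1, 'b': 1, 'a': 2}
See 'c': counts = {'c': 2, 'b': 1, 'a': 2}
See 'a': counts = {'c': 2, 'b': 1, 'a': 3}

{'c': 2, 'b': 1, 'a': 3}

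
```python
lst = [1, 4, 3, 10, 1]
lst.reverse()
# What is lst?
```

[1, 10, 3, 4, 1]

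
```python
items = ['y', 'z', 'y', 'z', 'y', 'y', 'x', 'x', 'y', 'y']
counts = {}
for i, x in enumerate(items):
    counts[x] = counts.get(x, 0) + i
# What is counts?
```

Initial: counts = {}, items = ['y', 'z', 'y', 'z', 'y', 'y', 'x', 'x', 'y', 'y']
i=0, x='y': counts = {'y': 0}
i=1, x='z': counts = {'y': 0, 'z': 1}
i=2, x='y': counts = {'y': 2, 'z': 1}
i=3, x='z': counts = {'y': 2, 'z': 4}
i=4, x='y': counts = {'y': 6, 'z': 4}
i=5, x='y': counts = {'y': 11, 'z': 4}
i=6, x='x': counts = {'y': 11, 'z': 4, 'x': 6}
i=7, x='x': counts = {'y': 11, 'z': 4, 'x': 13}
i=8, x='y': counts = {'y': 19, 'z': 4, 'x': 13}
i=9, x='y': counts = {'y': 28, 'z': 4, 'x': 13}

{'y': 28, 'z': 4, 'x': 13}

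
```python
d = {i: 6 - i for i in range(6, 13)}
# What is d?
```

{6: 0, 7: -1, 8: -2, 9: -3, 10: -4, 11: -5, 12: -6}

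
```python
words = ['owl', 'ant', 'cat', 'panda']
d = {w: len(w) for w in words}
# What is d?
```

{'owl': 3, 'ant': 3, 'cat': 3, 'panda': 5}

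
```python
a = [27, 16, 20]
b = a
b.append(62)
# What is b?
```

After line 1: a = [27, 16, 20]
After line 2 (b = a is an alias, same object): a = [27, 16, 20], b = [27, 16, 20]
After line 3 (b.append mutates the shared list): a = [27, 16, 20, 62], b = [27, 16, 20, 62]

[27, 16, 20, 62]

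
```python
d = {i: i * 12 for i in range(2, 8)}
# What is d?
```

{2: 24, 3: 36, 4: 48, 5: 60, 6: 72, 7: 84}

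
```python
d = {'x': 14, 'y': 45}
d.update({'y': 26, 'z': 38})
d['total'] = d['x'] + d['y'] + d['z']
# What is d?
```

After line 1: d = {'x': 14, 'y': 45}
After line 2 (y overwritten, z added): d = {'x': 14, 'y': 26, 'z': 38}
After line 3 (total = 14 + 26 + 38 = 78): d = {'x': 14, 'y': 26, 'z': 38, 'total': 78}

{'x': 14, 'y': 26, 'z': 38, 'total': 78}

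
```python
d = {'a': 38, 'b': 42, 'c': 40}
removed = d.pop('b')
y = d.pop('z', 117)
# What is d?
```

After line 1: d = {'a': 38, 'b': 42, 'c': 40}
After line 2 (pop 'b' returns 42): d = {'a': 38, 'c': 40}, removed = 42
After line 3 (pop 'z' missing, returns default 117): d = {'a': 38, 'c': 40}, y = 117

{'a': 38, 'c': 40}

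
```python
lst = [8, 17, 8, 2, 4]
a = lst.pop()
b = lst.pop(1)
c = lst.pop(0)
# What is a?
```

After line 1: lst = [8, 17, 8, 2, 4]
After line 2 (pop() -> a = 4): lst = [8, 17, 8, 2]
After line 3 (pop(1) -> b = 17): lst = [8, 8, 2]
After line 4 (pop(0) -> c = 8): lst = [8, 2]

4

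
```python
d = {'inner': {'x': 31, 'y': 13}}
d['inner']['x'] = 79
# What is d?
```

After line 1: d = {'inner': {'x': 31, 'y': 13}}
After line 2 (inner x overwritten): d = {'inner': {'x': 79, 'y': 13}}

{'inner': {'x': 79, 'y': 13}}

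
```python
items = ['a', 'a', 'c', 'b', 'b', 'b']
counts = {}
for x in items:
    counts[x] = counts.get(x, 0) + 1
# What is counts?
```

Initial: counts = {}, items = ['a', 'a', 'c', 'b', 'b', 'b']
See 'a': counts = {'a': 1}
See 'a': counts = {'a': 2}
See 'c': counts = {'a': 2, 'c': 1}
See 'b': counts = {'a': 2, 'c': 1, 'b': 1}
See 'b': counts = {'a': 2, 'c': 1, 'b': 2}
See 'b': counts = {'a': 2, 'c': 1, 'b': 3}

{'a': 2, 'c': 1, 'b': 3}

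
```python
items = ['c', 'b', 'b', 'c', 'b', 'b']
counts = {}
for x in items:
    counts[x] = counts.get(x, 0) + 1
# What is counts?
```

Initial: counts = {}, items = ['c', 'b', 'b', 'c', 'b', 'b']
See 'c': counts = {'c': 1}
See 'b': counts = {'c': 1, 'b': 1}
See 'b': counts = {'c': 1, 'b': 2}
See 'c': counts = {'c': 2, 'b': 2}
See 'b': counts = {'c': 2, 'b': 3}
See 'b': counts = {'c': 2, 'b': 4}

{'c': 2, 'b': 4}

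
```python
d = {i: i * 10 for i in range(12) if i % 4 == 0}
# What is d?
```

{0: 0, 4: 40, 8: 80}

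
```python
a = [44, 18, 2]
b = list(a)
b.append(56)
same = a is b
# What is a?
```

After line 1: a = [44, 18, 2]
After line 2 (b = list(a) is a shallow copy, new object): a = [44, 18, 2], b = [44, 18, 2]
After line 3 (append only mutates b): a = [44, 18, 2], b = [44, 18, 2, 56]
After line 4 (same = a is b; different objects -> False): same = False

[44, 18, 2]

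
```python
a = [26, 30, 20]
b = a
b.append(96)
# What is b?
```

After line 1: a = [26, 30, 20]
After line 2 (b = a is an alias, same object): a = [26, 30, 20], b = [26, 30, 20]
After line 3 (b.append mutates the shared list): a = [26, 30, 20, 96], b = [26, 30, 20, 96]

[26, 30, 20, 96]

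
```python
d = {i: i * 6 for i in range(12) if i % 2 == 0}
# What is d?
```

{0: 0, 2: 12, 4: 24, 6: 36, 8: 48, 10: 60}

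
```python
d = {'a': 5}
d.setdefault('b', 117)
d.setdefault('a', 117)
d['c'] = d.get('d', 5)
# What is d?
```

After line 1: d = {'a': 5}
After line 2 (setdefault adds 'b'=117): d = {'a': 5, 'b': 117}
After line 3 (setdefault 'a' no-op, already exists): d = {'a': 5, 'b': 117}
After line 4 (get('d', 5) returns default since 'd' not in d): d = {'a': 5, 'b': 117, 'c': 5}

{'a': 5, 'b': 117, 'c': 5}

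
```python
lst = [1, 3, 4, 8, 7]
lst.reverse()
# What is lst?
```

[7, 8, 4, 3, 1]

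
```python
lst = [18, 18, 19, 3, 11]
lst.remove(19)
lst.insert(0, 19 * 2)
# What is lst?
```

After line 1: lst = [18, 18, 19, 3, 11]
After line 2 (remove first 19): lst = [18, 18, 3, 11]
After line 3 (insert 38 at index 0): lst = [38, 18, 18, 3, 11]

[38, 18, 18, 3, 11]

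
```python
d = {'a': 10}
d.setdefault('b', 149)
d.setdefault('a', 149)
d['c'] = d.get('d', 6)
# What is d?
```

After line 1: d = {'a': 10}
After line 2 (setdefault adds 'b'=149): d = {'a': 10, 'b': 149}
After line 3 (setdefault 'a' no-op, already exists): d = {'a': 10, 'b': 149}
After line 4 (get('d', 6) returns default since 'd' not in d): d = {'a': 10, 'b': 149, 'c': 6}

{'a': 10, 'b': 149, 'c': 6}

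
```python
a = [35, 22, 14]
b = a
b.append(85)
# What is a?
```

After line 1: a = [35, 22, 14]
After line 2 (b = a is an alias, same object): a = [35, 22, 14], b = [35, 22, 14]
After line 3 (b.append mutates the shared list): a = [35, 22, 14, 85], b = [35, 22, 14, 85]

[35, 22, 14, 85]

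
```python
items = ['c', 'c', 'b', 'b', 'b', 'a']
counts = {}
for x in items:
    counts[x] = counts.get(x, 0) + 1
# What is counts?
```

Initial: counts = {}, items = ['c', 'c', 'b', 'b', 'b', 'a']
See 'c': counts = {'c': 1}
See 'c': counts = {'c': 2}
See 'b': counts = {'c': 2, 'b': 1}
See 'b': counts = {'c': 2, 'b': 2}
See 'b': counts = {'c': 2, 'b': 3}
See 'a': counts = {'c': 2, 'b': 3, 'a': 1}

{'c': 2, 'b': 3, 'a': 1}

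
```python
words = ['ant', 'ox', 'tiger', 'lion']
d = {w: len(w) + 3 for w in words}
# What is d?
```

{'ant': 6, 'ox': 5, 'tiger': 8, 'lion': 7}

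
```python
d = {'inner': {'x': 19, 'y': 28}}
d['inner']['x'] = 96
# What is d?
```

After line 1: d = {'inner': {'x': 19, 'y': 28}}
After line 2 (inner x overwritten): d = {'inner': {'x': 96, 'y': 28}}

{'inner': {'x': 96, 'y': 28}}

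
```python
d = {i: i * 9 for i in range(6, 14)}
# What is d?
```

{6: 54, 7: 63, 8: 72, 9: 81, 10: 90, 11: 99, 12: 108, 13: 117}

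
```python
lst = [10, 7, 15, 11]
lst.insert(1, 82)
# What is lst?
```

[10, 82, 7, 15, 11]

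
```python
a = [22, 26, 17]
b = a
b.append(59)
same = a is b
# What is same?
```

After line 1: a = [22, 26, 17]
After line 2 (b = a is an alias, same object): a = [22, 26, 17], b = [22, 26, 17]
After line 3 (b.append mutates the shared list): a = [22, 26, 17, 59], b = [22, 26, 17, 59]
After line 4 (same = a is b; same object -> True): same = True

True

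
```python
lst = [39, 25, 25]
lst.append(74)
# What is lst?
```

[39, 25, 25, 74]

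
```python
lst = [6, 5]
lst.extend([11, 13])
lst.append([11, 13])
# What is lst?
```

After line 1: lst = [6, 5]
After line 2 (extend unpacks [11, 13]): lst = [6, 5, 11, 13]
After line 3 (append adds [11, 13] as single element): lst = [6, 5, 11, 13, [11, 13]]

[6, 5, 11, 13, [11, 13]]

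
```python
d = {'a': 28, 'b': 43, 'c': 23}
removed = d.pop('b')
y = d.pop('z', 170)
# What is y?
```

After line 1: d = {'a': 28, 'b': 43, 'c': 23}
After line 2 (pop 'b' returns 43): d = {'a': 28, 'c': 23}, removed = 43
After line 3 (pop 'z' missing, returns default 170): d = {'a': 28, 'c': 23}, y = 170

170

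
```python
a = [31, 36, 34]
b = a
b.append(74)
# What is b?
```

After line 1: a = [31, 36, 34]
After line 2 (b = a is an alias, same object): a = [31, 36, 34], b = [31, 36, 34]
After line 3 (b.append mutates the shared list): a = [31, 36, 34, 74], b = [31, 36, 34, 74]

[31, 36, 34, 74]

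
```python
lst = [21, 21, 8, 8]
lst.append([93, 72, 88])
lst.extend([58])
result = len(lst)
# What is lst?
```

After line 1: lst = [21, 21, 8, 8]
After line 2 (append adds [93, 72, 88] as single element): lst = [21, 21, 8, 8, [93, 72, 88]]
After line 3 (extend unpacks [58], adds 58): lst = [21, 21, 8, 8, [93, 72, 88], 58]
After line 4: result = len(lst) = 6

[21, 21, 8, 8, [93, 72, 88], 58]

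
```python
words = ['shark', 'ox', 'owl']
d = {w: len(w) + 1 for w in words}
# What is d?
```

{'shark': 6, 'ox': 3, 'owl': 4}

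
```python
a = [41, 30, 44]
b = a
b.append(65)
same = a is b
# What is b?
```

After line 1: a = [41, 30, 44]
After line 2 (b = a is an alias, same object): a = [41, 30, 44], b = [41, 30, 44]
After line 3 (b.append mutates the shared list): a = [41, 30, 44, 65], b = [41, 30, 44, 65]
After line 4 (same = a is b; same object -> True): same = True

[41, 30, 44, 65]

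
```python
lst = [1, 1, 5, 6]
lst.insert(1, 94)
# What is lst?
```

[1, 94, 1, 5, 6]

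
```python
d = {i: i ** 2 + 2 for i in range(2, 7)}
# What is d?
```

{2: 6, 3: 11, 4: 18, 5: 27, 6: 38}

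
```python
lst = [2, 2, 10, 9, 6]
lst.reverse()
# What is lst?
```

[6, 9, 10, 2, 2]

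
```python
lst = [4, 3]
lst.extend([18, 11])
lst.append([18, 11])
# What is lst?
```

After line 1: lst = [4, 3]
After line 2 (extend unpacks [18, 11]): lst = [4, 3, 18, 11]
After line 3 (append adds [18, 11] as single element): lst = [4, 3, 18, 11, [18, 11]]

[4, 3, 18, 11, [18, 11]]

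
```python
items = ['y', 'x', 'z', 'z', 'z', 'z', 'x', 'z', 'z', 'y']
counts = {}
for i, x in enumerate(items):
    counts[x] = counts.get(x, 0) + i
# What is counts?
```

Initial: counts = {}, items = ['y', 'x', 'z', 'z', 'z', 'z', 'x', 'z', 'z', 'y']
i=0, x='y': counts = {'y': 0}
i=1, x='x': counts = {'y': 0, 'x': 1}
i=2, x='z': counts = {'y': 0, 'x': 1, 'z': 2}
i=3, x='z': counts = {'y': 0, 'x': 1, 'z': 5}
i=4, x='z': counts = {'y': 0, 'x': 1, 'z': 9}
i=5, x='z': counts = {'y': 0, 'x': 1, 'z': 14}
i=6, x='x': counts = {'y': 0, 'x': 7, 'z': 14}
i=7, x='z': counts = {'y': 0, 'x': 7, 'z': 21}
i=8, x='z': counts = {'y': 0, 'x': 7, 'z': 29}
i=9, x='y': counts = {'y': 9, 'x': 7, 'z': 29}

{'y': 9, 'x': 7, 'z': 29}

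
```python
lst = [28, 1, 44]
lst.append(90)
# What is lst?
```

[28, 1, 44, 90]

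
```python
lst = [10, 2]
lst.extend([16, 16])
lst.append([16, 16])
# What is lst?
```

After line 1: lst = [10, 2]
After line 2 (extend unpacks [16, 16]): lst = [10, 2, 16, 16]
After line 3 (append adds [16, 16] as single element): lst = [10, 2, 16, 16, [16, 16]]

[10, 2, 16, 16, [16, 16]]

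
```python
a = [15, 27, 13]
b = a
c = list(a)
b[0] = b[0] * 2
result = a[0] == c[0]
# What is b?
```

After line 1: a = [15, 27, 13]
After line 2 (b = a, alias): a = [15, 27, 13], b = [15, 27, 13]
After line 3 (c = list(a) is a copy, new object): c = [15, 27, 13]
After line 4 (b[0] = 15 * 2 = 30; mutates shared a/b): a = b = [30, 27, 13], c = [15, 27, 13]
After line 5 (a[0] = 30, c[0] = 15; result = False)

[30, 27, 13]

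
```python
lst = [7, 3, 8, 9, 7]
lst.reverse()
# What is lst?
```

[7, 9, 8, 3, 7]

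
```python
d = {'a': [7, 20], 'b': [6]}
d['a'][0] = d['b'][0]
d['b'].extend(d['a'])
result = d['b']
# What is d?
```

After line 1: d = {'a': [7, 20], 'b': [6]}
After line 2 (a[0] = b[0] = 6): d = {'a': [6, 20], 'b': [6]}
After line 3 (b.extend(a) appends [6, 20]): d = {'a': [6, 20], 'b': [6, 6, 20]}
After line 4: result = d['b'] = [6, 6, 20]

{'a': [6, 20], 'b': [6, 6, 20]}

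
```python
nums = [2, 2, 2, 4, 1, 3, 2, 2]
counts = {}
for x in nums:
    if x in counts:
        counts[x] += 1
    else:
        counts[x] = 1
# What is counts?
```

Initial: counts = {}, nums = [2, 2, 2, 4, 1, 3, 2, 2]
See 2: counts = {2: 1}
See 2: counts = {2: 2}
See 2: counts = {2: 3}
See 4: counts = {2: 3, 4: 1}
See 1: counts = {2: 3, 4: 1, 1: 1}
See 3: counts = {2: 3, 4: 1, 1: 1, 3: 1}
See 2: counts = {2: 4, 4: 1, 1: 1, 3: 1}
See 2: counts = {2: 5, 4: 1, 1: 1, 3: 1}

{2: 5, 4: 1, 1: 1, 3: 1}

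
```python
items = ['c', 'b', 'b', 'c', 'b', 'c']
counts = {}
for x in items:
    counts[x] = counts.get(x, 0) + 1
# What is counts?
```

Initial: counts = {}, items = ['c', 'b', 'b', 'c', 'b', 'c']
See 'c': counts = {'c': 1}
See 'b': counts = {'c': 1, 'b': 1}
See 'b': counts = {'c': 1, 'b': 2}
See 'c': counts = {'c': 2, 'b': 2}
See 'b': counts = {'c': 2, 'b': 3}
See 'c': counts = {'c': 3, 'b': 3}

{'c': 3, 'b': 3}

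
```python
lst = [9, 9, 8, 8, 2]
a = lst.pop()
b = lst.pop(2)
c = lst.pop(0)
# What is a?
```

After line 1: lst = [9, 9, 8, 8, 2]
After line 2 (pop() -> a = 2): lst = [9, 9, 8, 8]
After line 3 (pop(2) -> b = 8): lst = [9, 9, 8]
After line 4 (pop(0) -> c = 9): lst = [9, 8]

2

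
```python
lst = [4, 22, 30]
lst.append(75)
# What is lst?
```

[4, 22, 30, 75]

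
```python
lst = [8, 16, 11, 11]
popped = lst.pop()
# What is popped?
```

11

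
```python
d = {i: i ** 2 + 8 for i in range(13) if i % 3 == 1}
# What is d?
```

{1: 9, 4: 24, 7: 57, 10: 108}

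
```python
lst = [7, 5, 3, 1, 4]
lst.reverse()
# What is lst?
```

[4, 1, 3, 5, 7]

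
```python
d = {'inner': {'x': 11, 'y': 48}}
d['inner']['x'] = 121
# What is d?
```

After line 1: d = {'inner': {'x': 11, 'y': 48}}
After line 2 (inner x overwritten): d = {'inner': {'x': 121, 'y': 48}}

{'inner': {'x': 121, 'y': 48}}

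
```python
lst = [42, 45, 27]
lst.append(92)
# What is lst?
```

[42, 45, 27, 92]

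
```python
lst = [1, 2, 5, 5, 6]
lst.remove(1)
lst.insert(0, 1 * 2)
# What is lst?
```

After line 1: lst = [1, 2, 5, 5, 6]
After line 2 (remove first 1): lst = [2, 5, 5, 6]
After line 3 (insert 2 at index 0): lst = [2, 2, 5, 5, 6]

[2, 2, 5, 5, 6]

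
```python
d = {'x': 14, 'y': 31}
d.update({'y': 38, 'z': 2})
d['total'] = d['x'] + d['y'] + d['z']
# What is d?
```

After line 1: d = {'x': 14, 'y': 31}
After line 2 (y overwritten, z added): d = {'x': 14, 'y': 38, 'z': 2}
After line 3 (total = 14 + 38 + 2 = 54): d = {'x': 14, 'y': 38, 'z': 2, 'total': 54}

{'x': 14, 'y': 38, 'z': 2, 'total': 54}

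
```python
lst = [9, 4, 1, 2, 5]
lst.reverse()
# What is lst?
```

[5, 2, 1, 4, 9]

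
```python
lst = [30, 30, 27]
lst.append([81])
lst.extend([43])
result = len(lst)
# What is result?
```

After line 1: lst = [30, 30, 27]
After line 2 (append adds [81] as single element): lst = [30, 30, 27, [81]]
After line 3 (extend unpacks [43], adds 43): lst = [30, 30, 27, [81], 43]
After line 4: result = len(lst) = 5

5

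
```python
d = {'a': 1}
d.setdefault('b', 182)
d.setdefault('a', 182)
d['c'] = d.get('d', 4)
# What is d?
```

After line 1: d = {'a': 1}
After line 2 (setdefault adds 'b'=182): d = {'a': 1, 'b': 182}
After line 3 (setdefault 'a' no-op, already exists): d = {'a': 1, 'b': 182}
After line 4 (get('d', 4) returns default since 'd' not in d): d = {'a': 1, 'b': 182, 'c': 4}

{'a': 1, 'b': 182, 'c': 4}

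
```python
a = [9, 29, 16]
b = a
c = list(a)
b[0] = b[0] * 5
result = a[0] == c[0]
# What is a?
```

After line 1: a = [9, 29, 16]
After line 2 (b = a, alias): a = [9, 29, 16], b = [9, 29, 16]
After line 3 (c = list(a) is a copy, new object): c = [9, 29, 16]
After line 4 (b[0] = 9 * 5 = 45; mutates shared a/b): a = b = [45, 29, 16], c = [9, 29, 16]
After line 5 (a[0] = 45, c[0] = 9; result = False)

[45, 29, 16]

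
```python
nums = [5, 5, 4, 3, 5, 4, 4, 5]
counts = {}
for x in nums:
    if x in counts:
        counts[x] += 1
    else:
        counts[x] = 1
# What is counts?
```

Initial: counts = {}, nums = [5, 5, 4, 3, 5, 4, 4, 5]
See 5: counts = {5: 1}
See 5: counts = {5: 2}
See 4: counts = {5: 2, 4: 1}
See 3: counts = {5: 2, 4: 1, 3: 1}
See 5: counts = {5: 3, 4: 1, 3: 1}
See 4: counts = {5: 3, 4: 2, 3: 1}
See 4: counts = {5: 3, 4: 3, 3: 1}
See 5: counts = {5: 4, 4: 3, 3: 1}

{5: 4, 4: 3, 3: 1}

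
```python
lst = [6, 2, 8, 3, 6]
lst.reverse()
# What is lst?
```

[6, 3, 8, 2, 6]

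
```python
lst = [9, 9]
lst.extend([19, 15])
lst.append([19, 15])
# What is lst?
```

After line 1: lst = [9, 9]
After line 2 (extend unpacks [19, 15]): lst = [9, 9, 19, 15]
After line 3 (append adds [19, 15] as single element): lst = [9, 9, 19, 15, [19, 15]]

[9, 9, 19, 15, [19, 15]]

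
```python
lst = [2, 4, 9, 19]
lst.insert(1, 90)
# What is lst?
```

[2, 90, 4, 9, 19]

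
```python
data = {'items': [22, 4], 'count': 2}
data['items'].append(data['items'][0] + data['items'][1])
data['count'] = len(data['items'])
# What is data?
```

After line 1: data = {'items': [22, 4], 'count': 2}
After line 2 (append 22 + 4 = 26): data = {'items': [22, 4, 26], 'count': 2}
After line 3 (count = len(items) = 3): data = {'items': [22, 4, 26], 'count': 3}

{'items': [22, 4, 26], 'count': 3}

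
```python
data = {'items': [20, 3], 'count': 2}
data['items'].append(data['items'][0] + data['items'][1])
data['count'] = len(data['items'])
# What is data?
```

After line 1: data = {'items': [20, 3], 'count': 2}
After line 2 (append 20 + 3 = 23): data = {'items': [20, 3, 23], 'count': 2}
After line 3 (count = len(items) = 3): data = {'items': [20, 3, 23], 'count': 3}

{'items': [20, 3, 23], 'count': 3}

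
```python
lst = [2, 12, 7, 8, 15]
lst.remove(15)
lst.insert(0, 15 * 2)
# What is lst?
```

After line 1: lst = [2, 12, 7, 8, 15]
After line 2 (remove first 15): lst = [2, 12, 7, 8]
After line 3 (insert 30 at index 0): lst = [30, 2, 12, 7, 8]

[30, 2, 12, 7, 8]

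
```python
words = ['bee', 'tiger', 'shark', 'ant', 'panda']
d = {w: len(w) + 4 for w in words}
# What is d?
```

{'bee': 7, 'tiger': 9, 'shark': 9, 'ant': 7, 'panda': 9}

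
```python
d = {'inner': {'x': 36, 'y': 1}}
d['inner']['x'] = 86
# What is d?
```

After line 1: d = {'inner': {'x': 36, 'y': 1}}
After line 2 (inner x overwritten): d = {'inner': {'x': 86, 'y': 1}}

{'inner': {'x': 86, 'y': 1}}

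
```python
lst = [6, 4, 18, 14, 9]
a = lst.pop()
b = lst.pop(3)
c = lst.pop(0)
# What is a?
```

After line 1: lst = [6, 4, 18, 14, 9]
After line 2 (pop() -> a = 9): lst = [6, 4, 18, 14]
After line 3 (pop(3) -> b = 14): lst = [6, 4, 18]
After line 4 (pop(0) -> c = 6): lst = [4, 18]

9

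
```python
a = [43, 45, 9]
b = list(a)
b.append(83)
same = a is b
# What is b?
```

After line 1: a = [43, 45, 9]
After line 2 (b = list(a) is a shallow copy, new object): a = [43, 45, 9], b = [43, 45, 9]
After line 3 (append only mutates b): a = [43, 45, 9], b = [43, 45, 9, 83]
After line 4 (same = a is b; different objects -> False): same = False

[43, 45, 9, 83]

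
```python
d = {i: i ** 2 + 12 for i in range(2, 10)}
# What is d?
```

{2: 16, 3: 21, 4: 28, 5: 37, 6: 48, 7: 61, 8: 76, 9: 93}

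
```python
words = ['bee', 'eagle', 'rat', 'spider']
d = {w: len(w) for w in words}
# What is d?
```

{'bee': 3, 'eagle': 5, 'rat': 3, 'spider': 6}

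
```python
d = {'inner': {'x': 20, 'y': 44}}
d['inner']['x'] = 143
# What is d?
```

After line 1: d = {'inner': {'x': 20, 'y': 44}}
After line 2 (inner x overwritten): d = {'inner': {'x': 143, 'y': 44}}

{'inner': {'x': 143, 'y': 44}}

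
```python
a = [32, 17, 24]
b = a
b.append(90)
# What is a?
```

After line 1: a = [32, 17, 24]
After line 2 (b = a is an alias, same object): a = [32, 17, 24], b = [32, 17, 24]
After line 3 (b.append mutates the shared list): a = [32, 17, 24, 90], b = [32, 17, 24, 90]

[32, 17, 24, 90]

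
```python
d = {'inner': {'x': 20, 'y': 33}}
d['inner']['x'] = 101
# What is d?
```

After line 1: d = {'inner': {'x': 20, 'y': 33}}
After line 2 (inner x overwritten): d = {'inner': {'x': 101, 'y': 33}}

{'inner': {'x': 101, 'y': 33}}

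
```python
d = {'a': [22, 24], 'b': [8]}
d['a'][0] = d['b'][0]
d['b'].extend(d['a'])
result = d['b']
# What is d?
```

After line 1: d = {'a': [22, 24], 'b': [8]}
After line 2 (a[0] = b[0] = 8): d = {'a': [8, 24], 'b': [8]}
After line 3 (b.extend(a) appends [8, 24]): d = {'a': [8, 24], 'b': [8, 8, 24]}
After line 4: result = d['b'] = [8, 8, 24]

{'a': [8, 24], 'b': [8, 8, 24]}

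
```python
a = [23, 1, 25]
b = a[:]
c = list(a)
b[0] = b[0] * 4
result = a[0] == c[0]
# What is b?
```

After line 1: a = [23, 1, 25]
After line 2 (b = a[:], copy): a = [23, 1, 25], b = [23, 1, 25]
After line 3 (c = list(a) is a copy, new object): c = [23, 1, 25]
After line 4 (b[0] = 23 * 4 = 92; only b mutates (copy)): a = [23, 1, 25], b = [92, 1, 25], c = [23, 1, 25]
After line 5 (a[0] = 23, c[0] = 23; result = True)

[92, 1, 25]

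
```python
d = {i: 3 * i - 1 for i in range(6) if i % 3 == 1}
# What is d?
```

{1: 2, 4: 11}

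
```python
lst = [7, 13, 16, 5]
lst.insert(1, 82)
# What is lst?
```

[7, 82, 13, 16, 5]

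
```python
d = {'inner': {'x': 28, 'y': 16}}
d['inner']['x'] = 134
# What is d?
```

After line 1: d = {'inner': {'x': 28, 'y': 16}}
After line 2 (inner x overwritten): d = {'inner': {'x': 134, 'y': 16}}

{'inner': {'x': 134, 'y': 16}}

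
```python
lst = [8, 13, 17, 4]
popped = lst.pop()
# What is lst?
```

[8, 13, 17]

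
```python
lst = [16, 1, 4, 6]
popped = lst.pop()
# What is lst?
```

[16, 1, 4]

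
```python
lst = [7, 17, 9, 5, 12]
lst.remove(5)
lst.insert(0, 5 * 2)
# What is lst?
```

After line 1: lst = [7, 17, 9, 5, 12]
After line 2 (remove first 5): lst = [7, 17, 9, 12]
After line 3 (insert 10 at index 0): lst = [10, 7, 17, 9, 12]

[10, 7, 17, 9, 12]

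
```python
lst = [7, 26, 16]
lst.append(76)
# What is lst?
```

[7, 26, 16, 76]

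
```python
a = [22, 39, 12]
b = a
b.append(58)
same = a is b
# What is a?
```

After line 1: a = [22, 39, 12]
After line 2 (b = a is an alias, same object): a = [22, 39, 12], b = [22, 39, 12]
After line 3 (b.append mutates the shared list): a = [22, 39, 12, 58], b = [22, 39, 12, 58]
After line 4 (same = a is b; same object -> True): same = True

[22, 39, 12, 58]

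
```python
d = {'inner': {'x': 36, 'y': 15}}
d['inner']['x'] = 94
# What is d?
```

After line 1: d = {'inner': {'x': 36, 'y': 15}}
After line 2 (inner x overwritten): d = {'inner': {'x': 94, 'y': 15}}

{'inner': {'x': 94, 'y': 15}}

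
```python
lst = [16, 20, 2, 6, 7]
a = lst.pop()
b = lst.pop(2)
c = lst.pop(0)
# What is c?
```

After line 1: lst = [16, 20, 2, 6, 7]
After line 2 (pop() -> a = 7): lst = [16, 20, 2, 6]
After line 3 (pop(2) -> b = 2): lst = [16, 20, 6]
After line 4 (pop(0) -> c = 16): lst = [20, 6]

16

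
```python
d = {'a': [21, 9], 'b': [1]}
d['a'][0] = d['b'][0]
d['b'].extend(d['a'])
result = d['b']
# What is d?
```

After line 1: d = {'a': [21, 9], 'b': [1]}
After line 2 (a[0] = b[0] = 1): d = {'a': [1, 9], 'b': [1]}
After line 3 (b.extend(a) appends [1, 9]): d = {'a': [1, 9], 'b': [1, 1, 9]}
After line 4: result = d['b'] = [1, 1, 9]

{'a': [1, 9], 'b': [1, 1, 9]}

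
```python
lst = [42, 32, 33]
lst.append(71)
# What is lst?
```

[42, 32, 33, 71]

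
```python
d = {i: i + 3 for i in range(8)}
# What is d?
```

{0: 3, 1: 4, 2: 5, 3: 6, 4: 7, 5: 8, 6: 9, 7: 10}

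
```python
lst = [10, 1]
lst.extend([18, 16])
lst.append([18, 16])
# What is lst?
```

After line 1: lst = [10, 1]
After line 2 (extend unpacks [18, 16]): lst = [10, 1, 18, 16]
After line 3 (append adds [18, 16] as single element): lst = [10, 1, 18, 16, [18, 16]]

[10, 1, 18, 16, [18, 16]]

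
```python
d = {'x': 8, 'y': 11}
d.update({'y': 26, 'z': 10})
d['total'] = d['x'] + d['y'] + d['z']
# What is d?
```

After line 1: d = {'x': 8, 'y': 11}
After line 2 (y overwritten, z added): d = {'x': 8, 'y': 26, 'z': 10}
After line 3 (total = 8 + 26 + 10 = 44): d = {'x': 8, 'y': 26, 'z': 10, 'total': 44}

{'x': 8, 'y': 26, 'z': 10, 'total': 44}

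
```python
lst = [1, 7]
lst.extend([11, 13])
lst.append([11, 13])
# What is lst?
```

After line 1: lst = [1, 7]
After line 2 (extend unpacks [11, 13]): lst = [1, 7, 11, 13]
After line 3 (append adds [11, 13] as single element): lst = [1, 7, 11, 13, [11, 13]]

[1, 7, 11, 13, [11, 13]]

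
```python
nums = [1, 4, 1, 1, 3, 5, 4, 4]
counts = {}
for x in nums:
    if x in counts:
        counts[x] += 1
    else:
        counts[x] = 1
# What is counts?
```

Initial: counts = {}, nums = [1, 4, 1, 1, 3, 5, 4, 4]
See 1: counts = {1: 1}
See 4: counts = {1: 1, 4: 1}
See 1: counts = {1: 2, 4: 1}
See 1: counts = {1: 3, 4: 1}
See 3: counts = {1: 3, 4: 1, 3: 1}
See 5: counts = {1: 3, 4: 1, 3: 1, 5: 1}
See 4: counts = {1: 3, 4: 2, 3: 1, 5: 1}
See 4: counts = {1: 3, 4: 3, 3: 1, 5: 1}

{1: 3, 4: 3, 3: 1, 5: 1}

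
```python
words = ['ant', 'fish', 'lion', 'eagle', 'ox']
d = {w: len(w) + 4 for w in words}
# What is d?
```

{'ant': 7, 'fish': 8, 'lion': 8, 'eagle': 9, 'ox': 6}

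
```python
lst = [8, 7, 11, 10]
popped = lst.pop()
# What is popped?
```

10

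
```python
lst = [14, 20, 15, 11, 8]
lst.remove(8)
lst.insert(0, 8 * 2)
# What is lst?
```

After line 1: lst = [14, 20, 15, 11, 8]
After line 2 (remove first 8): lst = [14, 20, 15, 11]
After line 3 (insert 16 at index 0): lst = [16, 14, 20, 15, 11]

[16, 14, 20, 15, 11]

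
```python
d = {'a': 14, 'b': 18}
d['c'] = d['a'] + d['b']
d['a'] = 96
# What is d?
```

After line 1: d = {'a': 14, 'b': 18}
After line 2 (d['c'] = 14 + 18): d = {'a': 14, 'b': 18, 'c': 32}
After line 3: d = {'a': 96, 'b': 18, 'c': 32}

{'a': 96, 'b': 18, 'c': 32}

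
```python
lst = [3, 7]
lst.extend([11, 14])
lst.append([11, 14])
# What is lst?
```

After line 1: lst = [3, 7]
After line 2 (extend unpacks [11, 14]): lst = [3, 7, 11, 14]
After line 3 (append adds [11, 14] as single element): lst = [3, 7, 11, 14, [11, 14]]

[3, 7, 11, 14, [11, 14]]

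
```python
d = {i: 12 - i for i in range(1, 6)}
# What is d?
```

{1: 11, 2: 10, 3: 9, 4: 8, 5: 7}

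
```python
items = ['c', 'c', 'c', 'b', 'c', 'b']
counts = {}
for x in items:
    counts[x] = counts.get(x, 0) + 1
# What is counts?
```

Initial: counts = {}, items = ['c', 'c', 'c', 'b', 'c', 'b']
See 'c': counts = {'c': 1}
See 'c': counts = {'c': 2}
See 'c': counts = {'c': 3}
See 'b': counts = {'c': 3, 'b': 1}
See 'c': counts = {'c': 4, 'b': 1}
See 'b': counts = {'c': 4, 'b': 2}

{'c': 4, 'b': 2}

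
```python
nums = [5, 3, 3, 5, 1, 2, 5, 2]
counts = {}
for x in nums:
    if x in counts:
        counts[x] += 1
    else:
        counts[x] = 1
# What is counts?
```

Initial: counts = {}, nums = [5, 3, 3, 5, 1, 2, 5, 2]
See 5: counts = {5: 1}
See 3: counts = {5: 1, 3: 1}
See 3: counts = {5: 1, 3: 2}
See 5: counts = {5: 2, 3: 2}
See 1: counts = {5: 2, 3: 2, 1: 1}
See 2: counts = {5: 2, 3: 2, 1: 1, 2: 1}
See 5: counts = {5: 3, 3: 2, 1: 1, 2: 1}
See 2: counts = {5: 3, 3: 2, 1: 1, 2: 2}

{5: 3, 3: 2, 1: 1, 2: 2}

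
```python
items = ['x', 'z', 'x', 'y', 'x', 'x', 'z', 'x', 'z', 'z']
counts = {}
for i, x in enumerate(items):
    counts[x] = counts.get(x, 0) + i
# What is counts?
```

Initial: counts = {}, items = ['x', 'z', 'x', 'y', 'x', 'x', 'z', 'x', 'z', 'z']
i=0, x='x': counts = {'x': 0}
i=1, x='z': counts = {'x': 0, 'z': 1}
i=2, x='x': counts = {'x': 2, 'z': 1}
i=3, x='y': counts = {'x': 2, 'z': 1, 'y': 3}
i=4, x='x': counts = {'x': 6, 'z': 1, 'y': 3}
i=5, x='x': counts = {'x': 11, 'z': 1, 'y': 3}
i=6, x='z': counts = {'x': 11, 'z': 7, 'y': 3}
i=7, x='x': counts = {'x': 18, 'z': 7, 'y': 3}
i=8, x='z': counts = {'x': 18, 'z': 15, 'y': 3}
i=9, x='z': counts = {'x': 18, 'z': 24, 'y': 3}

{'x': 18, 'z': 24, 'y': 3}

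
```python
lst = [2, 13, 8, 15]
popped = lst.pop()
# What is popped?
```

15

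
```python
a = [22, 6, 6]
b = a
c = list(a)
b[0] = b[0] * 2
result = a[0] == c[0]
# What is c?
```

After line 1: a = [22, 6, 6]
After line 2 (b = a, alias): a = [22, 6, 6], b = [22, 6, 6]
After line 3 (c = list(a) is a copy, new object): c = [22, 6, 6]
After line 4 (b[0] = 22 * 2 = 44; mutates shared a/b): a = b = [44, 6, 6], c = [22, 6, 6]
After line 5 (a[0] = 44, c[0] = 22; result = False)

[22, 6, 6]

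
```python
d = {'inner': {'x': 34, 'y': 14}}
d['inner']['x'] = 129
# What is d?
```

After line 1: d = {'inner': {'x': 34, 'y': 14}}
After line 2 (inner x overwritten): d = {'inner': {'x': 129, 'y': 14}}

{'inner': {'x': 129, 'y': 14}}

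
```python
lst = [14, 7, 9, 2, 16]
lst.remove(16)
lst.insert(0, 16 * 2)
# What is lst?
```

After line 1: lst = [14, 7, 9, 2, 16]
After line 2 (remove first 16): lst = [14, 7, 9, 2]
After line 3 (insert 32 at index 0): lst = [32, 14, 7, 9, 2]

[32, 14, 7, 9, 2]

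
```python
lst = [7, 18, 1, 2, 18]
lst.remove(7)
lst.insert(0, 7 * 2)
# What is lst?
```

After line 1: lst = [7, 18, 1, 2, 18]
After line 2 (remove first 7): lst = [18, 1, 2, 18]
After line 3 (insert 14 at index 0): lst = [14, 18, 1, 2, 18]

[14, 18, 1, 2, 18]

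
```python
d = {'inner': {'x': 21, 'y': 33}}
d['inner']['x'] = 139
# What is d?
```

After line 1: d = {'inner': {'x': 21, 'y': 33}}
After line 2 (inner x overwritten): d = {'inner': {'x': 139, 'y': 33}}

{'inner': {'x': 139, 'y': 33}}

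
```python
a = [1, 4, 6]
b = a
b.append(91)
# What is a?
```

After line 1: a = [1, 4, 6]
After line 2 (b = a is an alias, same object): a = [1, 4, 6], b = [1, 4, 6]
After line 3 (b.append mutates the shared list): a = [1, 4, 6, 91], b = [1, 4, 6, 91]

[1, 4, 6, 91]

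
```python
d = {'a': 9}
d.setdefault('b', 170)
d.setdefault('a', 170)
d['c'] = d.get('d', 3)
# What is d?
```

After line 1: d = {'a': 9}
After line 2 (setdefault adds 'b'=170): d = {'a': 9, 'b': 170}
After line 3 (setdefault 'a' no-op, already exists): d = {'a': 9, 'b': 170}
After line 4 (get('d', 3) returns default since 'd' not in d): d = {'a': 9, 'b': 170, 'c': 3}

{'a': 9, 'b': 170, 'c': 3}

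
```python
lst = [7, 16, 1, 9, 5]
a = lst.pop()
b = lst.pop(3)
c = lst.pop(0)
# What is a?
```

After line 1: lst = [7, 16, 1, 9, 5]
After line 2 (pop() -> a = 5): lst = [7, 16, 1, 9]
After line 3 (pop(3) -> b = 9): lst = [7, 16, 1]
After line 4 (pop(0) -> c = 7): lst = [16, 1]

5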